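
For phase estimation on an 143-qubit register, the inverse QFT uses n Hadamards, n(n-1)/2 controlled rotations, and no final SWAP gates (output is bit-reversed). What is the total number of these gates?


Hadamard gates: 143
Controlled rotations: n*(n-1)/2 = 143*142/2 = 10153
SWAP gates: 0 (omitted)
Total = 143 + 10153
= 10296

10296


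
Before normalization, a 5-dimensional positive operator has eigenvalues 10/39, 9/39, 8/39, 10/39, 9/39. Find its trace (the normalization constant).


tr(M) = sum of eigenvalues
= 10/39 + 9/39 + 8/39 + 10/39 + 9/39
= 46/39
= 1.1795

1.1795


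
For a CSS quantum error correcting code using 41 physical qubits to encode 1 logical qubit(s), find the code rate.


Code rate R = k/n
= 1/41
= 0.0244

0.0244


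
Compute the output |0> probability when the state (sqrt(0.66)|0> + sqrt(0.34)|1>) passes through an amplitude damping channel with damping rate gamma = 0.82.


For amplitude damping with parameter gamma on state sqrt(a)|0> + sqrt(b)|1>:
alpha^2 = 0.66, beta^2 = 0.34
P(|0>) = alpha^2 + gamma * beta^2
= 0.66 + 0.82 * 0.34
= 0.66 + 0.2788
= 0.9388

0.9388


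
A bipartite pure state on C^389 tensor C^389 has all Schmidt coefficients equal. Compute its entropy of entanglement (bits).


For a maximally entangled state in d x d:
S = log2(d) = log2(389)
= 8.6036

8.6036


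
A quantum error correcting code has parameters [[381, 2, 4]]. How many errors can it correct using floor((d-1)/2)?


Code parameters: [[381, 2, 4]], distance d = 4.
Number of correctable errors = floor((d-1)/2)
= floor((4 - 1)/2)
= floor(3/2)
= 1

1


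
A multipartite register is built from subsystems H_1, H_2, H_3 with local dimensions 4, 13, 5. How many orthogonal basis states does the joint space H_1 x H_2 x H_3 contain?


dim(H_1 x H_2 x H_3) = 4 * 13 * 5
= 52 * 5
= 260

260


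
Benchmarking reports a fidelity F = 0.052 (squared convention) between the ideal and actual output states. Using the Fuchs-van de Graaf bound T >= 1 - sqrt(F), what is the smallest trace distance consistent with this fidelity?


Fuchs-van de Graaf (squared-fidelity convention): 1 - sqrt(F) <= T <= sqrt(1 - F).
Lower bound: T >= 1 - sqrt(F)
sqrt(F) = sqrt(0.052) = 0.2280
T >= 1 - 0.2280
T >= 0.7720

0.7720


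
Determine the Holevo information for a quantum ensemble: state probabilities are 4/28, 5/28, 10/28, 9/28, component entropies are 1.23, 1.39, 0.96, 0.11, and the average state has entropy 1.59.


chi = S(rho) - sum_i p_i * S(rho_i)
Weighted entropy = 4/28 * 1.23 + 5/28 * 1.39 + 10/28 * 0.96 + 9/28 * 0.11
= 0.8021
chi = 1.59 - 0.8021
= 0.7879

0.7879


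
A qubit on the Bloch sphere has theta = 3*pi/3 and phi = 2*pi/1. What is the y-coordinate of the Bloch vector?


theta = 3.1416, phi = 6.2832
r_y = sin(theta)*sin(phi) = 0.0000 * 0.0000
r_y = 0.0000

0.0000


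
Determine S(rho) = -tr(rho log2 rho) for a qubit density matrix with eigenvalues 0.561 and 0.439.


S = -p*log2(p) - (1-p)*log2(1-p)
p = 0.5610, 1-p = 0.4390
= -0.5610 * log2(0.5610) - 0.4390 * log2(0.4390)
= -(-0.4678) - (-0.5214)
= 0.9892

0.9892


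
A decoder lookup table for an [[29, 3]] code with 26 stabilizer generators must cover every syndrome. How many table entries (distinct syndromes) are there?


Each stabilizer generator gives a binary (+1 or -1) measurement outcome.
With 26 independent generators:
Total syndromes = 2^26
= 67108864

67108864


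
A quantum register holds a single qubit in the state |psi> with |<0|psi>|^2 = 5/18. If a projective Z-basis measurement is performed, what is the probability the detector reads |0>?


|alpha|^2 = 5/18 = 0.2778
|beta|^2 = 1 - 5/18 = 13/18 = 0.7222
P(|0>) = |alpha|^2 = 0.2778

0.2778


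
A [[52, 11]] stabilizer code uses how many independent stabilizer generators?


For an [[n,k]] stabilizer code:
Number of stabilizer generators = n - k
= 52 - 11
= 41

41


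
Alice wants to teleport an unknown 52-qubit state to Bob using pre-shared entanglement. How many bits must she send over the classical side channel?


Quantum teleportation requires 2 classical bits per qubit teleported.
52 qubit(s) -> 2 * 52 = 104 classical bits

104


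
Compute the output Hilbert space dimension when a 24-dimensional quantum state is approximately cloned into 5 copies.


Output space = H^(tensor 5) where dim(H) = 24
dim = 24^5
= 576 (after 2 factors)
= 13824 (after 3 factors)
= 331776 (after 4 factors)
= 7962624 (after 5 factors)
= 7962624

7962624


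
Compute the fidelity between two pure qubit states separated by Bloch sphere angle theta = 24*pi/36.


For states separated by angle theta on Bloch sphere:
F = cos^2(theta/2)
theta = 24*pi/36 = 2.0944
theta/2 = 1.0472
cos(theta/2) = 0.5000
F = 0.2500

0.2500


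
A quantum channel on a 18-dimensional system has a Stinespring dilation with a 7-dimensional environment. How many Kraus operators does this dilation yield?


Tracing out the environment in an orthonormal basis {|i>_E} gives Kraus operators K_i = <i|_E U |0>_E.
Number of Kraus operators = dim(H_env) = d_env
= 7

7


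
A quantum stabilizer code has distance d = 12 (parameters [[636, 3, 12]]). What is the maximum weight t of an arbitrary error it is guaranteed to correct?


Code parameters: [[636, 3, 12]], distance d = 12.
Number of correctable errors = floor((d-1)/2)
= floor((12 - 1)/2)
= floor(11/2)
= 5

5


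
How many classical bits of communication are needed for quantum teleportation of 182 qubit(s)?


Quantum teleportation requires 2 classical bits per qubit teleported.
182 qubit(s) -> 2 * 182 = 364 classical bits

364


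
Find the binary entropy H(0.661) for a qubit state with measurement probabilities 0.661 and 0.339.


S = -p*log2(p) - (1-p)*log2(1-p)
p = 0.6610, 1-p = 0.3390
= -0.6610 * log2(0.6610) - 0.3390 * log2(0.3390)
= -(-0.3948) - (-0.5291)
= 0.9239

0.9239


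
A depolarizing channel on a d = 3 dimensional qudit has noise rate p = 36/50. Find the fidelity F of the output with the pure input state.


F = (1-p) + p/d
= (1 - 0.7200) + 0.7200/3
= 0.2800 + 0.2400
= 0.5200

0.5200


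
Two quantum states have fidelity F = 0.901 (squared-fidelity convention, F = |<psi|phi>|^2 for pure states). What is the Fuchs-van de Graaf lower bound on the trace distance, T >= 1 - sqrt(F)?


Fuchs-van de Graaf (squared-fidelity convention): 1 - sqrt(F) <= T <= sqrt(1 - F).
Lower bound: T >= 1 - sqrt(F)
sqrt(F) = sqrt(0.901) = 0.9492
T >= 1 - 0.9492
T >= 0.0508

0.0508


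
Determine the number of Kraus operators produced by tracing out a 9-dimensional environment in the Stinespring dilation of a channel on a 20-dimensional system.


Tracing out the environment in an orthonormal basis {|i>_E} gives Kraus operators K_i = <i|_E U |0>_E.
Number of Kraus operators = dim(H_env) = d_env
= 9

9


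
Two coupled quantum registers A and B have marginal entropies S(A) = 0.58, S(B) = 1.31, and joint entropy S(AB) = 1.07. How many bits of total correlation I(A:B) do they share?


I(A:B) = S(A) + S(B) - S(AB)
= 0.58 + 1.31 - 1.07
= 0.8200

0.8200


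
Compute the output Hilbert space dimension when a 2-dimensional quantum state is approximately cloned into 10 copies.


Output space = H^(tensor 10) where dim(H) = 2
dim = 2^10
= 4 (after 2 factors)
= 8 (after 3 factors)
= 16 (after 4 factors)
= 32 (after 5 factors)
= 64 (after 6 factors)
= 128 (after 7 factors)
= 256 (after 8 factors)
= 512 (after 9 factors)
= 1024 (after 10 factors)
= 1024

1024


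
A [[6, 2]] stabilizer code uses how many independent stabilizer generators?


For an [[n,k]] stabilizer code:
Number of stabilizer generators = n - k
= 6 - 2
= 4

4


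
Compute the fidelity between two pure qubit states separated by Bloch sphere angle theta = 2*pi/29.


For states separated by angle theta on Bloch sphere:
F = cos^2(theta/2)
theta = 2*pi/29 = 0.2167
theta/2 = 0.1083
cos(theta/2) = 0.9941
F = 0.9883

0.9883


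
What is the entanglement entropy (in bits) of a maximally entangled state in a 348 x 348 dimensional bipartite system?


For a maximally entangled state in d x d:
S = log2(d) = log2(348)
= 8.4429

8.4429


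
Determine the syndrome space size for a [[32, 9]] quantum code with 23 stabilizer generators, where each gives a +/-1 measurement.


Each stabilizer generator gives a binary (+1 or -1) measurement outcome.
With 23 independent generators:
Total syndromes = 2^23
= 8388608

8388608


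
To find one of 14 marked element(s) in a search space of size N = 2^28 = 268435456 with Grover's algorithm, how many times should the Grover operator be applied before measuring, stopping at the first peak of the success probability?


After j Grover iterations the success probability is P(j) = sin^2((2j+1)*theta), where sin(theta) = sqrt(k/N).
N = 2^28 = 268435456, k = 14
sin(theta) = sqrt(k/N) = 0.0002283726432
theta = arcsin(sqrt(k/N)) = 0.0002283726452 rad
P(j) reaches its first maximum when (2j+1)*theta is as close as possible to pi/2, i.e. j = round(pi/(4*theta) - 1/2).
pi/(4*theta) - 1/2 = 3438.6079
(For comparison, the common estimate pi/4 * sqrt(N/k) = 3439.1079; the exact maximiser is used here.)
Optimal iterations = 3439

3439


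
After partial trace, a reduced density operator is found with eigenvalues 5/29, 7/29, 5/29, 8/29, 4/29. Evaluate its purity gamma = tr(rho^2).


tr(rho^2) = sum of eigenvalues squared
= (5/29)^2 + (7/29)^2 + (5/29)^2 + (8/29)^2 + (4/29)^2
= (25 + 49 + 25 + 64 + 16) / 841
= 179/841
= 0.2128

0.2128


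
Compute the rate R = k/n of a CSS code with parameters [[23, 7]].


Code rate R = k/n
= 7/23
= 0.3043

0.3043


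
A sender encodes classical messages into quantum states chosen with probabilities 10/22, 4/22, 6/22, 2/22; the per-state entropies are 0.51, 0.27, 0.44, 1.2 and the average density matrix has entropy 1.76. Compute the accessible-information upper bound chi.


chi = S(rho) - sum_i p_i * S(rho_i)
Weighted entropy = 10/22 * 0.51 + 4/22 * 0.27 + 6/22 * 0.44 + 2/22 * 1.2
= 0.5100
chi = 1.76 - 0.5100
= 1.2500

1.2500


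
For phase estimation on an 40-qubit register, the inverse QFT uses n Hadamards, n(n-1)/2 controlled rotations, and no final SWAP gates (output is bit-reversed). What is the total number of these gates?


Hadamard gates: 40
Controlled rotations: n*(n-1)/2 = 40*39/2 = 780
SWAP gates: 0 (omitted)
Total = 40 + 780
= 820

820


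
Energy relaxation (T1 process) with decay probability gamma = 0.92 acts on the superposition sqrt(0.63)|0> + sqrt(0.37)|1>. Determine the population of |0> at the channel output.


For amplitude damping with parameter gamma on state sqrt(a)|0> + sqrt(b)|1>:
alpha^2 = 0.63, beta^2 = 0.37
P(|0>) = alpha^2 + gamma * beta^2
= 0.63 + 0.92 * 0.37
= 0.63 + 0.3404
= 0.9704

0.9704


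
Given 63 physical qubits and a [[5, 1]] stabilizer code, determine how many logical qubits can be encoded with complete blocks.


Each code block uses 5 physical qubits for 1 logical qubit(s).
Number of complete blocks = floor(63 / 5) = 12
Logical qubits = 12 * 1
= 12

12


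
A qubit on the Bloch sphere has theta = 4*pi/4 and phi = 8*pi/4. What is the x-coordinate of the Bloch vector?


theta = 3.1416, phi = 6.2832
r_x = sin(theta)*cos(phi) = 0.0000 * 1.0000
r_x = 0.0000

0.0000


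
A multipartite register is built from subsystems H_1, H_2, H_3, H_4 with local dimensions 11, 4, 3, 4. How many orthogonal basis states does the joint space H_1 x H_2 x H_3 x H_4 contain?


dim(H_1 x H_2 x H_3 x H_4) = 11 * 4 * 3 * 4
= 44 * 3 * 4
= 132 * 4
= 528

528


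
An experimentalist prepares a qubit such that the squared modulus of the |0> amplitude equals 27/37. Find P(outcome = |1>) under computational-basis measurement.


|alpha|^2 = 27/37 = 0.7297
|beta|^2 = 1 - 27/37 = 10/37 = 0.2703
P(|1>) = |beta|^2 = 0.2703

0.2703


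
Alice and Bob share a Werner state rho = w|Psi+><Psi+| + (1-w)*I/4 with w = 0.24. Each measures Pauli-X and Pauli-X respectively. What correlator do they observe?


|Psi+> = (|01> + |10>)/sqrt(2)
For the pure Bell state, <X_A X_B> = +1 (Bell-state Pauli correlator).
The maximally-mixed part I/4 has tr(I/4 * P tensor P) = 0 for any traceless Pauli P.
So <X_A X_B>_rho = w * (+1) + (1 - w) * 0
= 0.24 * (+1)
= 0.2400

0.2400


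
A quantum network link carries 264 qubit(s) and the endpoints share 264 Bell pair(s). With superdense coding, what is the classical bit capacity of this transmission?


Superdense coding allows 2 classical bits per shared entangled pair.
264 pair(s) -> 2 * 264 = 528 classical bits

528


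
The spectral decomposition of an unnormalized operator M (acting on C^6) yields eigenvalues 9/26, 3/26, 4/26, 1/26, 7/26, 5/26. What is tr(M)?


tr(M) = sum of eigenvalues
= 9/26 + 3/26 + 4/26 + 1/26 + 7/26 + 5/26
= 29/26
= 1.1154

1.1154


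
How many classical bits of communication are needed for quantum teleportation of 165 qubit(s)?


Quantum teleportation requires 2 classical bits per qubit teleported.
165 qubit(s) -> 2 * 165 = 330 classical bits

330


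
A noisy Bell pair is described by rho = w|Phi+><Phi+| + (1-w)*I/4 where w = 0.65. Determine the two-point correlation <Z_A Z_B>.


|Phi+> = (|00> + |11>)/sqrt(2)
For the pure Bell state, <Z_A Z_B> = +1 (Bell-state Pauli correlator).
The maximally-mixed part I/4 has tr(I/4 * P tensor P) = 0 for any traceless Pauli P.
So <Z_A Z_B>_rho = w * (+1) + (1 - w) * 0
= 0.65 * (+1)
= 0.6500

0.6500


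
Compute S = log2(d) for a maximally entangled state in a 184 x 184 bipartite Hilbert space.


For a maximally entangled state in d x d:
S = log2(d) = log2(184)
= 7.5236

7.5236


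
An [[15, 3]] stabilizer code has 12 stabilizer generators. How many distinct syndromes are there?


Each stabilizer generator gives a binary (+1 or -1) measurement outcome.
With 12 independent generators:
Total syndromes = 2^12
= 4096

4096


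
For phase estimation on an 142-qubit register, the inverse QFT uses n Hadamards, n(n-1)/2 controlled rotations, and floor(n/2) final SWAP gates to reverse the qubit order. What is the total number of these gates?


Hadamard gates: 142
Controlled rotations: n*(n-1)/2 = 142*141/2 = 10011
SWAP gates: floor(n/2) = floor(142/2) = 71
Total = 142 + 10011 + 71
= 10224

10224


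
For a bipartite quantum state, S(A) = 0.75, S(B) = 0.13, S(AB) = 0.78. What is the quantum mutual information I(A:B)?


I(A:B) = S(A) + S(B) - S(AB)
= 0.75 + 0.13 - 0.78
= 0.1000

0.1000


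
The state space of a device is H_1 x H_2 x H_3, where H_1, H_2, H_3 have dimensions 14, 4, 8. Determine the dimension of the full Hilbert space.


dim(H_1 x H_2 x H_3) = 14 * 4 * 8
= 56 * 8
= 448

448


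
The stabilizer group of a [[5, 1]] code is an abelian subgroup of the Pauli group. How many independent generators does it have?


For an [[n,k]] stabilizer code:
Number of stabilizer generators = n - k
= 5 - 1
= 4

4


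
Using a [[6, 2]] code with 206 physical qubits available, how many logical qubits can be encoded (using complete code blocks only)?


Each code block uses 6 physical qubits for 2 logical qubit(s).
Number of complete blocks = floor(206 / 6) = 34
Logical qubits = 34 * 2
= 68

68


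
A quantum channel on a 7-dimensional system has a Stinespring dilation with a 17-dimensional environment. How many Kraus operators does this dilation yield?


Tracing out the environment in an orthonormal basis {|i>_E} gives Kraus operators K_i = <i|_E U |0>_E.
Number of Kraus operators = dim(H_env) = d_env
= 17

17


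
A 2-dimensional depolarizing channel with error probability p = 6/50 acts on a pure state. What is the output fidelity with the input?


F = (1-p) + p/d
= (1 - 0.1200) + 0.1200/2
= 0.8800 + 0.0600
= 0.9400

0.9400


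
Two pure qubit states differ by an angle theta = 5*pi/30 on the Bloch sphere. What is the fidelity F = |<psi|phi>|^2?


For states separated by angle theta on Bloch sphere:
F = cos^2(theta/2)
theta = 5*pi/30 = 0.5236
theta/2 = 0.2618
cos(theta/2) = 0.9659
F = 0.9330

0.9330


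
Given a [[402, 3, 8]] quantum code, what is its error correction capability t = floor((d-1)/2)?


Code parameters: [[402, 3, 8]], distance d = 8.
Number of correctable errors = floor((d-1)/2)
= floor((8 - 1)/2)
= floor(7/2)
= 3

3


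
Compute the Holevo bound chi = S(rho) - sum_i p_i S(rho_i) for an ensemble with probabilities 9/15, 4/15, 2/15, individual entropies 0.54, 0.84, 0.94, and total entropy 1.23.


chi = S(rho) - sum_i p_i * S(rho_i)
Weighted entropy = 9/15 * 0.54 + 4/15 * 0.84 + 2/15 * 0.94
= 0.6733
chi = 1.23 - 0.6733
= 0.5567

0.5567


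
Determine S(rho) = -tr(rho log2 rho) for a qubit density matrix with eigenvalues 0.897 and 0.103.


S = -p*log2(p) - (1-p)*log2(1-p)
p = 0.8970, 1-p = 0.1030
= -0.8970 * log2(0.8970) - 0.1030 * log2(0.1030)
= -(-0.1407) - (-0.3378)
= 0.4784

0.4784


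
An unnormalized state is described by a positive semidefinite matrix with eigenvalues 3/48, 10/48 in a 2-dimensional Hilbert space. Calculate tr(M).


tr(M) = sum of eigenvalues
= 3/48 + 10/48
= 13/48
= 0.2708

0.2708


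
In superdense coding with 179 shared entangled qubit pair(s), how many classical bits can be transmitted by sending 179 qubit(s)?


Superdense coding allows 2 classical bits per shared entangled pair.
179 pair(s) -> 2 * 179 = 358 classical bits

358


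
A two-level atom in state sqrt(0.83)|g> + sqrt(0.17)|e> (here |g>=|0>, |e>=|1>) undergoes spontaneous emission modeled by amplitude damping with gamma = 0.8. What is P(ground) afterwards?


For amplitude damping with parameter gamma on state sqrt(a)|0> + sqrt(b)|1>:
alpha^2 = 0.83, beta^2 = 0.17
P(|0>) = alpha^2 + gamma * beta^2
= 0.83 + 0.8 * 0.17
= 0.83 + 0.1360
= 0.9660

0.9660


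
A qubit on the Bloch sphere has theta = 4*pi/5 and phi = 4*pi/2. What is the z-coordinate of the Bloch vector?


theta = 2.5133, phi = 6.2832
r_z = cos(theta) = -0.8090

-0.8090


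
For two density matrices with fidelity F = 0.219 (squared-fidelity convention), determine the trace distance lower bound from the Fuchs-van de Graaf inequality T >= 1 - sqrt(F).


Fuchs-van de Graaf (squared-fidelity convention): 1 - sqrt(F) <= T <= sqrt(1 - F).
Lower bound: T >= 1 - sqrt(F)
sqrt(F) = sqrt(0.219) = 0.4680
T >= 1 - 0.4680
T >= 0.5320

0.5320


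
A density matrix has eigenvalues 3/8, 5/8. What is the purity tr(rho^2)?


tr(rho^2) = sum of eigenvalues squared
= (3/8)^2 + (5/8)^2
= (9 + 25) / 64
= 34/64
= 0.5312

0.5312


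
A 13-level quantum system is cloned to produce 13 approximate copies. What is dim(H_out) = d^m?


Output space = H^(tensor 13) where dim(H) = 13
dim = 13^13
= 169 (after 2 factors)
= 2197 (after 3 factors)
= 28561 (after 4 factors)
= 371293 (after 5 factors)
= 4826809 (after 6 factors)
= 62748517 (after 7 factors)
= 815730721 (after 8 factors)
= 10604499373 (after 9 factors)
= 137858491849 (after 10 factors)
= 1792160394037 (after 11 factors)
= 23298085122481 (after 12 factors)
= 302875106592253 (after 13 factors)
= 302875106592253

302875106592253


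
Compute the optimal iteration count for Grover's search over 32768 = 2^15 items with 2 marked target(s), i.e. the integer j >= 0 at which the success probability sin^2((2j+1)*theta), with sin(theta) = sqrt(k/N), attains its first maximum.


After j Grover iterations the success probability is P(j) = sin^2((2j+1)*theta), where sin(theta) = sqrt(k/N).
N = 2^15 = 32768, k = 2
sin(theta) = sqrt(k/N) = 0.0078125
theta = arcsin(sqrt(k/N)) = 0.007812579475 rad
P(j) reaches its first maximum when (2j+1)*theta is as close as possible to pi/2, i.e. j = round(pi/(4*theta) - 1/2).
pi/(4*theta) - 1/2 = 100.0299
(For comparison, the common estimate pi/4 * sqrt(N/k) = 100.5310; the exact maximiser is used here.)
Optimal iterations = 100

100


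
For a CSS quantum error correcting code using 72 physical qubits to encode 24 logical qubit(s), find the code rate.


Code rate R = k/n
= 24/72
= 0.3333

0.3333


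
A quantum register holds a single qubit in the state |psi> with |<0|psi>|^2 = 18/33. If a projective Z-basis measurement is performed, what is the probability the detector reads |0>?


|alpha|^2 = 18/33 = 0.5455
|beta|^2 = 1 - 18/33 = 15/33 = 0.4545
P(|0>) = |alpha|^2 = 0.5455

0.5455


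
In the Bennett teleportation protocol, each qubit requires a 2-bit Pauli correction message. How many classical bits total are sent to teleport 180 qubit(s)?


Quantum teleportation requires 2 classical bits per qubit teleported.
180 qubit(s) -> 2 * 180 = 360 classical bits

360


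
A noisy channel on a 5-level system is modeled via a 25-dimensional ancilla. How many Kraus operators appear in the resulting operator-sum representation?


Tracing out the environment in an orthonormal basis {|i>_E} gives Kraus operators K_i = <i|_E U |0>_E.
Number of Kraus operators = dim(H_env) = d_env
= 25

25


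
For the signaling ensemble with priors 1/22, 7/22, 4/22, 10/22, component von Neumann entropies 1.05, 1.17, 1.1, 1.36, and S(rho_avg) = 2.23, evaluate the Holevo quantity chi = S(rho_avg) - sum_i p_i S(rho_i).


chi = S(rho) - sum_i p_i * S(rho_i)
Weighted entropy = 1/22 * 1.05 + 7/22 * 1.17 + 4/22 * 1.1 + 10/22 * 1.36
= 1.2382
chi = 2.23 - 1.2382
= 0.9918

0.9918


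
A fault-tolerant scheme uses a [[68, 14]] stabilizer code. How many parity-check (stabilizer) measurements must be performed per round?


For an [[n,k]] stabilizer code:
Number of stabilizer generators = n - k
= 68 - 14
= 54

54


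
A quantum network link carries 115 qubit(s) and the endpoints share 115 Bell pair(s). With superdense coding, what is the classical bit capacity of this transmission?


Superdense coding allows 2 classical bits per shared entangled pair.
115 pair(s) -> 2 * 115 = 230 classical bits

230


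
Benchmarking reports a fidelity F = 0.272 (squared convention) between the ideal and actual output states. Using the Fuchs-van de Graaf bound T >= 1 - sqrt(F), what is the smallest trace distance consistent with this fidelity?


Fuchs-van de Graaf (squared-fidelity convention): 1 - sqrt(F) <= T <= sqrt(1 - F).
Lower bound: T >= 1 - sqrt(F)
sqrt(F) = sqrt(0.272) = 0.5215
T >= 1 - 0.5215
T >= 0.4785

0.4785


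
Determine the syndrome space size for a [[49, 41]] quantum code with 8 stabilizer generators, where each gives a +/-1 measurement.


Each stabilizer generator gives a binary (+1 or -1) measurement outcome.
With 8 independent generators:
Total syndromes = 2^8
= 256

256


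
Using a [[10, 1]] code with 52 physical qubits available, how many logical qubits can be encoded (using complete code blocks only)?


Each code block uses 10 physical qubits for 1 logical qubit(s).
Number of complete blocks = floor(52 / 10) = 5
Logical qubits = 5 * 1
= 5

5


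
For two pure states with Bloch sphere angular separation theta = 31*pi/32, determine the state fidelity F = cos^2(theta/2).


For states separated by angle theta on Bloch sphere:
F = cos^2(theta/2)
theta = 31*pi/32 = 3.0434
theta/2 = 1.5217
cos(theta/2) = 0.0491
F = 0.0024

0.0024


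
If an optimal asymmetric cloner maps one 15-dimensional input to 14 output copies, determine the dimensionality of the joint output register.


Output space = H^(tensor 14) where dim(H) = 15
dim = 15^14
= 225 (after 2 factors)
= 3375 (after 3 factors)
= 50625 (after 4 factors)
= 759375 (after 5 factors)
= 11390625 (after 6 factors)
= 170859375 (after 7 factors)
= 2562890625 (after 8 factors)
= 38443359375 (after 9 factors)
= 576650390625 (after 10 factors)
= 8649755859375 (after 11 factors)
= 129746337890625 (after 12 factors)
= 1946195068359375 (after 13 factors)
= 29192926025390625 (after 14 factors)
= 29192926025390625

29192926025390625


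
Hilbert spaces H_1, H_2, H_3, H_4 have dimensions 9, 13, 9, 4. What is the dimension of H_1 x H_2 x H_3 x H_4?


dim(H_1 x H_2 x H_3 x H_4) = 9 * 13 * 9 * 4
= 117 * 9 * 4
= 1053 * 4
= 4212

4212


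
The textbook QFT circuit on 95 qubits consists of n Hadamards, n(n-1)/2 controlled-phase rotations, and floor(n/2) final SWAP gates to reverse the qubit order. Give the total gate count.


Hadamard gates: 95
Controlled rotations: n*(n-1)/2 = 95*94/2 = 4465
SWAP gates: floor(n/2) = floor(95/2) = 47
Total = 95 + 4465 + 47
= 4607

4607


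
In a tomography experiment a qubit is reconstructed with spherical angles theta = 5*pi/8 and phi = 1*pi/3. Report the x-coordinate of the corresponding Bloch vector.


theta = 1.9635, phi = 1.0472
r_x = sin(theta)*cos(phi) = 0.9239 * 0.5000
r_x = 0.4619

0.4619


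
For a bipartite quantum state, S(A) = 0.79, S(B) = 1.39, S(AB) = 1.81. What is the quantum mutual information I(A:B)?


I(A:B) = S(A) + S(B) - S(AB)
= 0.79 + 1.39 - 1.81
= 0.3700

0.3700


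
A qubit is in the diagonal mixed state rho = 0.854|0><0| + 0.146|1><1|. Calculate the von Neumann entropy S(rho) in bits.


S = -p*log2(p) - (1-p)*log2(1-p)
p = 0.8540, 1-p = 0.1460
= -0.8540 * log2(0.8540) - 0.1460 * log2(0.1460)
= -(-0.1944) - (-0.4053)
= 0.5997

0.5997


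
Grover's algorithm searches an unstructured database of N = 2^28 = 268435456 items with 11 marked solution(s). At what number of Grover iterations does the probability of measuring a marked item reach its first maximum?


After j Grover iterations the success probability is P(j) = sin^2((2j+1)*theta), where sin(theta) = sqrt(k/N).
N = 2^28 = 268435456, k = 11
sin(theta) = sqrt(k/N) = 0.0002024307123
theta = arcsin(sqrt(k/N)) = 0.0002024307137 rad
P(j) reaches its first maximum when (2j+1)*theta is as close as possible to pi/2, i.e. j = round(pi/(4*theta) - 1/2).
pi/(4*theta) - 1/2 = 3879.3370
(For comparison, the common estimate pi/4 * sqrt(N/k) = 3879.8370; the exact maximiser is used here.)
Optimal iterations = 3879

3879


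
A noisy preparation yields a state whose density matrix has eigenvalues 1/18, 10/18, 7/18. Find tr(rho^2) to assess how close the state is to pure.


tr(rho^2) = sum of eigenvalues squared
= (1/18)^2 + (10/18)^2 + (7/18)^2
= (1 + 100 + 49) / 324
= 150/324
= 0.4630

0.4630


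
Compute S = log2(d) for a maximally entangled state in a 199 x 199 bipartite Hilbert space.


For a maximally entangled state in d x d:
S = log2(d) = log2(199)
= 7.6366

7.6366


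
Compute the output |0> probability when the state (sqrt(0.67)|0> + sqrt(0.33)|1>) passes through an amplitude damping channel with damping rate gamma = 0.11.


For amplitude damping with parameter gamma on state sqrt(a)|0> + sqrt(b)|1>:
alpha^2 = 0.67, beta^2 = 0.33
P(|0>) = alpha^2 + gamma * beta^2
= 0.67 + 0.11 * 0.33
= 0.67 + 0.0363
= 0.7063

0.7063


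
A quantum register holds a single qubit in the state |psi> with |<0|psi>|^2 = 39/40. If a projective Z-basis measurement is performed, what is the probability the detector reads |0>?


|alpha|^2 = 39/40 = 0.9750
|beta|^2 = 1 - 39/40 = 1/40 = 0.0250
P(|0>) = |alpha|^2 = 0.9750

0.9750


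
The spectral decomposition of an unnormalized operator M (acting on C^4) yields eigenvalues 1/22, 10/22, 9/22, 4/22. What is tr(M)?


tr(M) = sum of eigenvalues
= 1/22 + 10/22 + 9/22 + 4/22
= 24/22
= 1.0909

1.0909


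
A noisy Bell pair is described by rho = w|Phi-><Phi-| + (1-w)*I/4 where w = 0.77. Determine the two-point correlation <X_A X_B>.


|Phi-> = (|00> - |11>)/sqrt(2)
For the pure Bell state, <X_A X_B> = -1 (Bell-state Pauli correlator).
The maximally-mixed part I/4 has tr(I/4 * P tensor P) = 0 for any traceless Pauli P.
So <X_A X_B>_rho = w * (-1) + (1 - w) * 0
= 0.77 * (-1)
= -0.7700

-0.7700


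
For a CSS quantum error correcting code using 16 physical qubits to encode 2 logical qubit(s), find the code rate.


Code rate R = k/n
= 2/16
= 0.1250

0.1250


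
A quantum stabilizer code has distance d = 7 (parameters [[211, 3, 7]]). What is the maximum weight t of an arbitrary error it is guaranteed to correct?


Code parameters: [[211, 3, 7]], distance d = 7.
Number of correctable errors = floor((d-1)/2)
= floor((7 - 1)/2)
= floor(6/2)
= 3

3


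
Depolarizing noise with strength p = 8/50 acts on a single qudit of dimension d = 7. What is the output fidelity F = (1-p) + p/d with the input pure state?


F = (1-p) + p/d
= (1 - 0.1600) + 0.1600/7
= 0.8400 + 0.0229
= 0.8629

0.8629


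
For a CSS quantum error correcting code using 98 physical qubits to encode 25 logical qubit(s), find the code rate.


Code rate R = k/n
= 25/98
= 0.2551

0.2551


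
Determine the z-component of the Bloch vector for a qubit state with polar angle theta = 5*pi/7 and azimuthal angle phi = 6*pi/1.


theta = 2.2440, phi = 18.8496
r_z = cos(theta) = -0.6235

-0.6235


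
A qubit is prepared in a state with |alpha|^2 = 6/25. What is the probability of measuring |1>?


|alpha|^2 = 6/25 = 0.2400
|beta|^2 = 1 - 6/25 = 19/25 = 0.7600
P(|1>) = |beta|^2 = 0.7600

0.7600


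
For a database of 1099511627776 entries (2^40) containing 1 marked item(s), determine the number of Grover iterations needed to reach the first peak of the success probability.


After j Grover iterations the success probability is P(j) = sin^2((2j+1)*theta), where sin(theta) = sqrt(k/N).
N = 2^40 = 1099511627776, k = 1
sin(theta) = sqrt(k/N) = 9.536743164e-07
theta = arcsin(sqrt(k/N)) = 9.536743164e-07 rad
P(j) reaches its first maximum when (2j+1)*theta is as close as possible to pi/2, i.e. j = round(pi/(4*theta) - 1/2).
pi/(4*theta) - 1/2 = 823549.1646
(For comparison, the common estimate pi/4 * sqrt(N/k) = 823549.6646; the exact maximiser is used here.)
Optimal iterations = 823549

823549


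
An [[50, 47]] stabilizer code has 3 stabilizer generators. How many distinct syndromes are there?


Each stabilizer generator gives a binary (+1 or -1) measurement outcome.
With 3 independent generators:
Total syndromes = 2^3
= 8

8


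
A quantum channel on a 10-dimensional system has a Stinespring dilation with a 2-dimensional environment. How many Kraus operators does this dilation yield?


Tracing out the environment in an orthonormal basis {|i>_E} gives Kraus operators K_i = <i|_E U |0>_E.
Number of Kraus operators = dim(H_env) = d_env
= 2

2


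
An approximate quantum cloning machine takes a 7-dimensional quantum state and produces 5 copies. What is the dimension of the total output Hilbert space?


Output space = H^(tensor 5) where dim(H) = 7
dim = 7^5
= 49 (after 2 factors)
= 343 (after 3 factors)
= 2401 (after 4 factors)
= 16807 (after 5 factors)
= 16807

16807


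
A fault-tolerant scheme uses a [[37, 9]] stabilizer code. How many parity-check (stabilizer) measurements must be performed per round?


For an [[n,k]] stabilizer code:
Number of stabilizer generators = n - k
= 37 - 9
= 28

28


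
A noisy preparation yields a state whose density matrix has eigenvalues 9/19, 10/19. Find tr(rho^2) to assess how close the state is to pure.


tr(rho^2) = sum of eigenvalues squared
= (9/19)^2 + (10/19)^2
= (81 + 100) / 361
= 181/361
= 0.5014

0.5014


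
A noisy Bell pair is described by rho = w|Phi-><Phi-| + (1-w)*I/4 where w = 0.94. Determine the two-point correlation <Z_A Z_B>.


|Phi-> = (|00> - |11>)/sqrt(2)
For the pure Bell state, <Z_A Z_B> = +1 (Bell-state Pauli correlator).
The maximally-mixed part I/4 has tr(I/4 * P tensor P) = 0 for any traceless Pauli P.
So <Z_A Z_B>_rho = w * (+1) + (1 - w) * 0
= 0.94 * (+1)
= 0.9400

0.9400


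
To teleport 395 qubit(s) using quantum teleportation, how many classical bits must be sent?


Quantum teleportation requires 2 classical bits per qubit teleported.
395 qubit(s) -> 2 * 395 = 790 classical bits

790


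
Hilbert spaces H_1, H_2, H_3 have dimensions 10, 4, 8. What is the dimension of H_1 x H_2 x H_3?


dim(H_1 x H_2 x H_3) = 10 * 4 * 8
= 40 * 8
= 320

320


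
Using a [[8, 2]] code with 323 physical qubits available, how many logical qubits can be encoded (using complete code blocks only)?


Each code block uses 8 physical qubits for 2 logical qubit(s).
Number of complete blocks = floor(323 / 8) = 40
Logical qubits = 40 * 2
= 80

80


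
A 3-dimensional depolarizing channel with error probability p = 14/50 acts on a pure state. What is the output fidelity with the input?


F = (1-p) + p/d
= (1 - 0.2800) + 0.2800/3
= 0.7200 + 0.0933
= 0.8133

0.8133


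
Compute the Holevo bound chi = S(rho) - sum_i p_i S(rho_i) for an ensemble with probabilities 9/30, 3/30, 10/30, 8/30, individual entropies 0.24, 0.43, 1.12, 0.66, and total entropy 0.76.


chi = S(rho) - sum_i p_i * S(rho_i)
Weighted entropy = 9/30 * 0.24 + 3/30 * 0.43 + 10/30 * 1.12 + 8/30 * 0.66
= 0.6643
chi = 0.76 - 0.6643
= 0.0957

0.0957


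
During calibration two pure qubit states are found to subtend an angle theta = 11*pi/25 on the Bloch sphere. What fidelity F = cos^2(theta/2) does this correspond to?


For states separated by angle theta on Bloch sphere:
F = cos^2(theta/2)
theta = 11*pi/25 = 1.3823
theta/2 = 0.6912
cos(theta/2) = 0.7705
F = 0.5937

0.5937


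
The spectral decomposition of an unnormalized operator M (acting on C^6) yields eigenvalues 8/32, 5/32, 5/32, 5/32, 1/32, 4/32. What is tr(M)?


tr(M) = sum of eigenvalues
= 8/32 + 5/32 + 5/32 + 5/32 + 1/32 + 4/32
= 28/32
= 0.8750

0.8750


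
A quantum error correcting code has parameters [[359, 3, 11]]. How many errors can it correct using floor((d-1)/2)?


Code parameters: [[359, 3, 11]], distance d = 11.
Number of correctable errors = floor((d-1)/2)
= floor((11 - 1)/2)
= floor(10/2)
= 5

5


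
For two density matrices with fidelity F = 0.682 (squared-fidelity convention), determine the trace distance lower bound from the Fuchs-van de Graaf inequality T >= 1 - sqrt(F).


Fuchs-van de Graaf (squared-fidelity convention): 1 - sqrt(F) <= T <= sqrt(1 - F).
Lower bound: T >= 1 - sqrt(F)
sqrt(F) = sqrt(0.682) = 0.8258
T >= 1 - 0.8258
T >= 0.1742

0.1742


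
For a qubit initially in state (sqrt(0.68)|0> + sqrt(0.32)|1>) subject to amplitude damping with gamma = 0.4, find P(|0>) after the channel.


For amplitude damping with parameter gamma on state sqrt(a)|0> + sqrt(b)|1>:
alpha^2 = 0.68, beta^2 = 0.32
P(|0>) = alpha^2 + gamma * beta^2
= 0.68 + 0.4 * 0.32
= 0.68 + 0.1280
= 0.8080

0.8080


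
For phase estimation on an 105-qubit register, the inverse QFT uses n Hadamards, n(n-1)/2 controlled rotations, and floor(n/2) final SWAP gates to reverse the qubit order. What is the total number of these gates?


Hadamard gates: 105
Controlled rotations: n*(n-1)/2 = 105*104/2 = 5460
SWAP gates: floor(n/2) = floor(105/2) = 52
Total = 105 + 5460 + 52
= 5617

5617


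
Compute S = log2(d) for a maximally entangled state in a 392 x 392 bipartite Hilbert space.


For a maximally entangled state in d x d:
S = log2(d) = log2(392)
= 8.6147

8.6147


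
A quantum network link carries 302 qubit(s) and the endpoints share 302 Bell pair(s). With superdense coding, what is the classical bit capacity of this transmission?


Superdense coding allows 2 classical bits per shared entangled pair.
302 pair(s) -> 2 * 302 = 604 classical bits

604


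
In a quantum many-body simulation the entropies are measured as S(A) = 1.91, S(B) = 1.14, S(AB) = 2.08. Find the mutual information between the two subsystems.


I(A:B) = S(A) + S(B) - S(AB)
= 1.91 + 1.14 - 2.08
= 0.9700

0.9700


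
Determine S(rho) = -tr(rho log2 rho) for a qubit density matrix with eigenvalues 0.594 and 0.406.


S = -p*log2(p) - (1-p)*log2(1-p)
p = 0.5940, 1-p = 0.4060
= -0.5940 * log2(0.5940) - 0.4060 * log2(0.4060)
= -(-0.4464) - (-0.5280)
= 0.9744

0.9744


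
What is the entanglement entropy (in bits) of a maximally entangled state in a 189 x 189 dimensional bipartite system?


For a maximally entangled state in d x d:
S = log2(d) = log2(189)
= 7.5622

7.5622


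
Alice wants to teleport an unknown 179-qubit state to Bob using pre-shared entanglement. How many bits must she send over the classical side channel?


Quantum teleportation requires 2 classical bits per qubit teleported.
179 qubit(s) -> 2 * 179 = 358 classical bits

358


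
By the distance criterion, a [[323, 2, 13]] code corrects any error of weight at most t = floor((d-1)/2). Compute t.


Code parameters: [[323, 2, 13]], distance d = 13.
Number of correctable errors = floor((d-1)/2)
= floor((13 - 1)/2)
= floor(12/2)
= 6

6


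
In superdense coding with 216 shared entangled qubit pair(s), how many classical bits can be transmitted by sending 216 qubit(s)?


Superdense coding allows 2 classical bits per shared entangled pair.
216 pair(s) -> 2 * 216 = 432 classical bits

432


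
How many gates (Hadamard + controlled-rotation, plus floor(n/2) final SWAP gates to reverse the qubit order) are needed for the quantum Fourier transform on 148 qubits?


Hadamard gates: 148
Controlled rotations: n*(n-1)/2 = 148*147/2 = 10878
SWAP gates: floor(n/2) = floor(148/2) = 74
Total = 148 + 10878 + 74
= 11100

11100


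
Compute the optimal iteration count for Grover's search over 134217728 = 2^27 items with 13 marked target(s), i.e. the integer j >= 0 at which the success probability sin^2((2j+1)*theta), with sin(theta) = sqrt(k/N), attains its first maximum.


After j Grover iterations the success probability is P(j) = sin^2((2j+1)*theta), where sin(theta) = sqrt(k/N).
N = 2^27 = 134217728, k = 13
sin(theta) = sqrt(k/N) = 0.0003112194527
theta = arcsin(sqrt(k/N)) = 0.0003112194578 rad
P(j) reaches its first maximum when (2j+1)*theta is as close as possible to pi/2, i.e. j = round(pi/(4*theta) - 1/2).
pi/(4*theta) - 1/2 = 2523.1152
(For comparison, the common estimate pi/4 * sqrt(N/k) = 2523.6153; the exact maximiser is used here.)
Optimal iterations = 2523

2523


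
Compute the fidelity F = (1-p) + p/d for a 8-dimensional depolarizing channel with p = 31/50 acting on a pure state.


F = (1-p) + p/d
= (1 - 0.6200) + 0.6200/8
= 0.3800 + 0.0775
= 0.4575

0.4575


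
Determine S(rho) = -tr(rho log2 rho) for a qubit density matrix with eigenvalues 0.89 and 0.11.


S = -p*log2(p) - (1-p)*log2(1-p)
p = 0.8900, 1-p = 0.1100
= -0.8900 * log2(0.8900) - 0.1100 * log2(0.1100)
= -(-0.1496) - (-0.3503)
= 0.4999

0.4999


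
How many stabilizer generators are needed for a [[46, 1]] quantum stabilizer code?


For an [[n,k]] stabilizer code:
Number of stabilizer generators = n - k
= 46 - 1
= 45

45


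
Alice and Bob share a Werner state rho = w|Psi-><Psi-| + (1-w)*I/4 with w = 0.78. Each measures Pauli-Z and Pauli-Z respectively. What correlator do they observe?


|Psi-> = (|01> - |10>)/sqrt(2)
For the pure Bell state, <Z_A Z_B> = -1 (Bell-state Pauli correlator).
The maximally-mixed part I/4 has tr(I/4 * P tensor P) = 0 for any traceless Pauli P.
So <Z_A Z_B>_rho = w * (-1) + (1 - w) * 0
= 0.78 * (-1)
= -0.7800

-0.7800


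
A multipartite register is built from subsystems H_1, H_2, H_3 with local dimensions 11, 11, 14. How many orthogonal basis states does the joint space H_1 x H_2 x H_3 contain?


dim(H_1 x H_2 x H_3) = 11 * 11 * 14
= 121 * 14
= 1694

1694


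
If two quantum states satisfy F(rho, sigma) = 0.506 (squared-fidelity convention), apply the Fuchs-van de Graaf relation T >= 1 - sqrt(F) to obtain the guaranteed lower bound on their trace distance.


Fuchs-van de Graaf (squared-fidelity convention): 1 - sqrt(F) <= T <= sqrt(1 - F).
Lower bound: T >= 1 - sqrt(F)
sqrt(F) = sqrt(0.506) = 0.7113
T >= 1 - 0.7113
T >= 0.2887

0.2887


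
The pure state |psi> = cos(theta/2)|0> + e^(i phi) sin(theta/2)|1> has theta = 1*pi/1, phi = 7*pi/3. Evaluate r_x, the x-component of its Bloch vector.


theta = 3.1416, phi = 7.3304
r_x = sin(theta)*cos(phi) = 0.0000 * 0.5000
r_x = 0.0000

0.0000


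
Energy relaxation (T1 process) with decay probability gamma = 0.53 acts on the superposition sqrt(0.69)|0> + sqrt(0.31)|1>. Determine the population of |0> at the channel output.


For amplitude damping with parameter gamma on state sqrt(a)|0> + sqrt(b)|1>:
alpha^2 = 0.69, beta^2 = 0.31
P(|0>) = alpha^2 + gamma * beta^2
= 0.69 + 0.53 * 0.31
= 0.69 + 0.1643
= 0.8543

0.8543
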